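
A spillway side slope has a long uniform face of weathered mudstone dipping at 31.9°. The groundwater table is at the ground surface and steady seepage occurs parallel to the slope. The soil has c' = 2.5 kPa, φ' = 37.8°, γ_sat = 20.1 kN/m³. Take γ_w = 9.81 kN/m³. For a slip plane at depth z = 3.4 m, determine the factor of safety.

With seepage parallel to the slope and the water table at the surface, the effective normal stress on the slip plane uses the buoyant unit weight γ' = γ_sat − γ_w while the driving shear stress uses γ_sat:
FS = [c' + γ' z cos²β tanφ'] / [γ_sat z sinβ cosβ]
γ' = 20.1 − 9.81 = 10.29 kN/m³
Numerator = 2.5 + 10.29·3.4·cos²31.9°·tan37.8° = 2.5 + 10.29·3.4·0.7208·0.7757 = 22.060 kPa
Denominator = 20.1·3.4·sin31.9°·cos31.9° = 20.1·3.4·0.5284·0.8490 = 30.659 kPa
FS = 22.060 / 30.659 = 0.720

FS = 0.72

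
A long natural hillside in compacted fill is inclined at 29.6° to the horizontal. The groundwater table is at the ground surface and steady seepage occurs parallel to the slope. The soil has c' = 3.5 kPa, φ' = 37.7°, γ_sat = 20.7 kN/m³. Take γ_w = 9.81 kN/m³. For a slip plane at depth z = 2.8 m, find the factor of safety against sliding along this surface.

FS = 0.86

With seepage parallel to the slope and the water table at the surface, the effective normal stress on the slip plane uses the buoyant unit weight γ' = γ_sat − γ_w while the driving shear stress uses γ_sat:
FS = [c' + γ' z cos²β tanφ'] / [γ_sat z sinβ cosβ]
γ' = 20.7 − 9.81 = 10.89 kN/m³
Numerator = 3.5 + 10.89·2.8·cos²29.6°·tan37.7° = 3.5 + 10.89·2.8·0.7560·0.7729 = 21.317 kPa
Denominator = 20.7·2.8·sin29.6°·cos29.6° = 20.7·2.8·0.4939·0.8695 = 24.893 kPa
FS = 21.317 / 24.893 = 0.856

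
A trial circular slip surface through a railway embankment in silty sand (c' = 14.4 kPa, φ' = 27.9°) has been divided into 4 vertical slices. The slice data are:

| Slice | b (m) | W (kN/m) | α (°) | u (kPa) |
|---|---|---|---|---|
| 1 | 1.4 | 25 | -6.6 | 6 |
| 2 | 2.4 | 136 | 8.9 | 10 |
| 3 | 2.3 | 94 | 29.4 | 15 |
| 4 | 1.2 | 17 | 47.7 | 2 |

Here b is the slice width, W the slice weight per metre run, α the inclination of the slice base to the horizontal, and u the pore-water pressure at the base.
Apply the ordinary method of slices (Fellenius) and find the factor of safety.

FS = 2.76

Ordinary method of slices: FS = Σ[c'·Δl_i + (W_i cosα_i − u_i·Δl_i)·tanφ'] / Σ W_i sinα_i, with Δl_i = b_i / cosα_i.
Slice 1: Δl = 1.4/cos(-6.6°) = 1.409 m; N'_1 = 25·cos(-6.6°) − 6·1.409 = 16.4; c'Δl = 20.29; W sinα = -2.9
Slice 2: Δl = 2.4/cos8.9° = 2.429 m; N'_2 = 136·cos8.9° − 10·2.429 = 110.1; c'Δl = 34.98; W sinα = 21.0
Slice 3: Δl = 2.3/cos29.4° = 2.640 m; N'_3 = 94·cos29.4° − 15·2.640 = 42.3; c'Δl = 38.02; W sinα = 46.1
Slice 4: Δl = 1.2/cos47.7° = 1.783 m; N'_4 = 17·cos47.7° − 2·1.783 = 7.9; c'Δl = 25.68; W sinα = 12.6
Σc'Δl = 119.0 kN/m; ΣN' = 176.6 kN/m; ΣW sinα = 76.9 kN/m
Resisting = 119.0 + 176.6·tan27.9° = 119.0 + 93.5 = 212.5 kN/m
FS = 212.5 / 76.9 = 2.764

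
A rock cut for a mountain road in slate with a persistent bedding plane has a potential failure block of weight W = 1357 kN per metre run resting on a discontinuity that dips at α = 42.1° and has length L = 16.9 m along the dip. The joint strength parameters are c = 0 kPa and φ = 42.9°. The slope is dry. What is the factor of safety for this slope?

Resolving the block weight along and normal to the plane and applying the Mohr–Coulomb strength on the joint:
N' = W cosα = 1357·cos42.1° = 1006.9 kN/m
Driving force T = W sinα = 1357·sin42.1° = 909.8 kN/m
Resisting force R = c·L + N'·tanφ = 0·16.9 + 1006.9·tan42.9° = 0.0 + 935.6 = 935.6 kN/m
FS = R / T = 935.6 / 909.8 = 1.028

FS = 1.03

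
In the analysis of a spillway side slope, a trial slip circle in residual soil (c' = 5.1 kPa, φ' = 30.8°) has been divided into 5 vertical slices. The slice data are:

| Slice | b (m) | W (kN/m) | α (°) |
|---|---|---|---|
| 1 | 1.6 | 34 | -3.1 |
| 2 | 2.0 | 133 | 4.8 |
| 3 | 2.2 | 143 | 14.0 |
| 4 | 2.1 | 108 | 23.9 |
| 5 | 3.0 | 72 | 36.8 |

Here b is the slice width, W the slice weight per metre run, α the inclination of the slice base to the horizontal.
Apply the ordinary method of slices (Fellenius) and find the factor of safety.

Ordinary method of slices: FS = Σ[c'·Δl_i + (W_i cosα_i)·tanφ'] / Σ W_i sinα_i, with Δl_i = b_i / cosα_i.
Slice 1: Δl = 1.6/cos(-3.1°) = 1.602 m; N'_1 = 34·cos(-3.1°) = 34.0; c'Δl = 8.17; W sinα = -1.8
Slice 2: Δl = 2.0/cos4.8° = 2.007 m; N'_2 = 133·cos4.8° = 132.5; c'Δl = 10.24; W sinα = 11.1
Slice 3: Δl = 2.2/cos14.0° = 2.267 m; N'_3 = 143·cos14.0° = 138.8; c'Δl = 11.56; W sinα = 34.6
Slice 4: Δl = 2.1/cos23.9° = 2.297 m; N'_4 = 108·cos23.9° = 98.7; c'Δl = 11.71; W sinα = 43.8
Slice 5: Δl = 3.0/cos36.8° = 3.747 m; N'_5 = 72·cos36.8° = 57.7; c'Δl = 19.11; W sinα = 43.1
Σc'Δl = 60.8 kN/m; ΣN' = 461.6 kN/m; ΣW sinα = 130.8 kN/m
Resisting = 60.8 + 461.6·tan30.8° = 60.8 + 275.2 = 336.0 kN/m
FS = 336.0 / 130.8 = 2.569

FS = 2.57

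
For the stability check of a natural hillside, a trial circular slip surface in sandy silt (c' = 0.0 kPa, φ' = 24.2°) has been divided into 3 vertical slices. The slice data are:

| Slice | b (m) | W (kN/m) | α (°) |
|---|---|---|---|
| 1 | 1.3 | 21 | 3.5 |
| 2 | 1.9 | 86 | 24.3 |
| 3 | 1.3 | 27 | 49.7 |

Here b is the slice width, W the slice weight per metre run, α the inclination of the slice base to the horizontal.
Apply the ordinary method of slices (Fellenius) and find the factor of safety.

Ordinary method of slices: FS = Σ[c'·Δl_i + (W_i cosα_i)·tanφ'] / Σ W_i sinα_i, with Δl_i = b_i / cosα_i.
Slice 1: Δl = 1.3/cos3.5° = 1.302 m; N'_1 = 21·cos3.5° = 21.0; c'Δl = 0.00; W sinα = 1.3
Slice 2: Δl = 1.9/cos24.3° = 2.085 m; N'_2 = 86·cos24.3° = 78.4; c'Δl = 0.00; W sinα = 35.4
Slice 3: Δl = 1.3/cos49.7° = 2.010 m; N'_3 = 27·cos49.7° = 17.5; c'Δl = 0.00; W sinα = 20.6
Σc'Δl = 0.0 kN/m; ΣN' = 116.8 kN/m; ΣW sinα = 57.3 kN/m
Resisting = 0.0 + 116.8·tan24.2° = 0.0 + 52.5 = 52.5 kN/m
FS = 52.5 / 57.3 = 0.917

FS = 0.92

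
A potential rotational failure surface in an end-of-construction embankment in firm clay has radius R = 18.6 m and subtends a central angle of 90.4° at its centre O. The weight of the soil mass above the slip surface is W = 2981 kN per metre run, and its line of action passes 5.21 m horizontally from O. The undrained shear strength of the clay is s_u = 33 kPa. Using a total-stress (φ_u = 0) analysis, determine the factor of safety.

Taking moments about the centre O, the resisting moment is provided by the undrained shear strength acting along the arc:
Arc length L_a = R·θ = 18.6·(90.4°·π/180) = 18.6·1.5778 = 29.35 m
M_R = s_u·L_a·R = 33·29.35·18.6 = 18013.0 kN·m/m
M_D = W·d = 2981·5.21 = 15531.0 kN·m/m
FS = M_R / M_D = 18013.0 / 15531.0 = 1.160

FS = 1.16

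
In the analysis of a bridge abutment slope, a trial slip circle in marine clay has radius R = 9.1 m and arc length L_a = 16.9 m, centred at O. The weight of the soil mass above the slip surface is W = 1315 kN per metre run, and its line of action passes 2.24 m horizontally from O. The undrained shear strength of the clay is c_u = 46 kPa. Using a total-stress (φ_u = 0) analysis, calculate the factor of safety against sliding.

Taking moments about the centre O, the resisting moment is provided by the undrained shear strength acting along the arc:
M_R = c_u·L_a·R = 46·16.90·9.1 = 7074.3 kN·m/m
M_D = W·d = 1315·2.24 = 2945.6 kN·m/m
FS = M_R / M_D = 7074.3 / 2945.6 = 2.402

FS = 2.40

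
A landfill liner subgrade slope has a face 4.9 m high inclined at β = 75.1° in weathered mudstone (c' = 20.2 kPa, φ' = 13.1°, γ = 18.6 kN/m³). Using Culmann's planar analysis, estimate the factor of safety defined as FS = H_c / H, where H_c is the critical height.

H_c = (4c'/γ) · sinβ cosφ' / [1 − cos(β − φ')]
    = (4·20.2/18.6) · sin75.1°·cos13.1° / [1 − cos62.0°]
    = 4.344 · 0.9412 / 0.5305 = 7.71 m
FS = H_c / H = 7.71 / 4.9 = 1.573

FS = 1.57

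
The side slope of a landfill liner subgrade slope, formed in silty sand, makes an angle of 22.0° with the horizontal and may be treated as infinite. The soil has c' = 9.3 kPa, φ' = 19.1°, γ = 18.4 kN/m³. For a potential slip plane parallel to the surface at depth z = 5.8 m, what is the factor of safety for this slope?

For an infinite slope with a slip plane parallel to the surface (no pore pressure): FS = [c' + γz cos²β tanφ'] / [γz sinβ cosβ].
γz = 18.4·5.8 = 106.72 kN/m²
Numerator = 9.3 + 106.72·cos²22.0°·tan19.1° = 9.3 + 106.72·0.8597·0.3463 = 41.069 kPa
Denominator = 106.72·sin22.0°·cos22.0° = 106.72·0.3746·0.9272 = 37.067 kPa
FS = 41.069 / 37.067 = 1.108

FS = 1.11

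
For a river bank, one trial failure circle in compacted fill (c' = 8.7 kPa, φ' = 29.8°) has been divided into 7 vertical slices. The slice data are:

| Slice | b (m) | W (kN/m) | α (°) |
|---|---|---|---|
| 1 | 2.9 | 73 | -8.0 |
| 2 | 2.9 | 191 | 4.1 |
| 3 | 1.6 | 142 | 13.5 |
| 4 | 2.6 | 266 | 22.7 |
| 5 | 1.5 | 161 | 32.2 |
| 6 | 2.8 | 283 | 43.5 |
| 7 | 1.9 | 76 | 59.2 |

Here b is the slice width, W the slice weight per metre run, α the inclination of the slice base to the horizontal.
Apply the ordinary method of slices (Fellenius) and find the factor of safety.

Ordinary method of slices: FS = Σ[c'·Δl_i + (W_i cosα_i)·tanφ'] / Σ W_i sinα_i, with Δl_i = b_i / cosα_i.
Slice 1: Δl = 2.9/cos(-8.0°) = 2.928 m; N'_1 = 73·cos(-8.0°) = 72.3; c'Δl = 25.48; W sinα = -10.2
Slice 2: Δl = 2.9/cos4.1° = 2.907 m; N'_2 = 191·cos4.1° = 190.5; c'Δl = 25.29; W sinα = 13.7
Slice 3: Δl = 1.6/cos13.5° = 1.645 m; N'_3 = 142·cos13.5° = 138.1; c'Δl = 14.32; W sinα = 33.1
Slice 4: Δl = 2.6/cos22.7° = 2.818 m; N'_4 = 266·cos22.7° = 245.4; c'Δl = 24.52; W sinα = 102.7
Slice 5: Δl = 1.5/cos32.2° = 1.773 m; N'_5 = 161·cos32.2° = 136.2; c'Δl = 15.42; W sinα = 85.8
Slice 6: Δl = 2.8/cos43.5° = 3.860 m; N'_6 = 283·cos43.5° = 205.3; c'Δl = 33.58; W sinα = 194.8
Slice 7: Δl = 1.9/cos59.2° = 3.711 m; N'_7 = 76·cos59.2° = 38.9; c'Δl = 32.28; W sinα = 65.3
Σc'Δl = 170.9 kN/m; ΣN' = 1026.7 kN/m; ΣW sinα = 485.2 kN/m
Resisting = 170.9 + 1026.7·tan29.8° = 170.9 + 588.0 = 758.9 kN/m
FS = 758.9 / 485.2 = 1.564

FS = 1.56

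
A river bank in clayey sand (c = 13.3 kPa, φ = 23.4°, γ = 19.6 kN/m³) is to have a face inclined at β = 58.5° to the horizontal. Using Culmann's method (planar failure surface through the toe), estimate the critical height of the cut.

H_c = 11.68 m

Culmann's analysis gives the critical failure plane at α_cr = (β + φ)/2 = (58.5 + 23.4)/2 = 41.0°, and the critical height
H_c = (4c/γ) · sinβ cosφ / [1 − cos(β − φ)]
    = (4·13.3/19.6) · sin58.5°·cos23.4° / [1 − cos(35.1°)]
    = 2.714 · 0.8526·0.9178 / [1 − 0.8181]
    = 2.714 · 0.7825 / 0.1819
    = 11.68 m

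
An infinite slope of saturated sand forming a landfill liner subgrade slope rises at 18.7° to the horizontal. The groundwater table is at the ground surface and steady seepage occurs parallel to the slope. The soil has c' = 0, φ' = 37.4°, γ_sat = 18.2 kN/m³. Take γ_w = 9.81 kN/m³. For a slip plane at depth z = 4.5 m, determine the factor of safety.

With seepage parallel to the slope and the water table at the surface, the effective normal stress on the slip plane uses the buoyant unit weight γ' = γ_sat − γ_w while the driving shear stress uses γ_sat:
FS = [c' + γ' z cos²β tanφ'] / [γ_sat z sinβ cosβ]
(For c' = 0 this reduces to FS = (γ'/γ_sat)·tanφ'/tanβ.)
γ' = 18.2 − 9.81 = 8.39 kN/m³
Numerator = 0.0 + 8.39·4.5·cos²18.7°·tan37.4° = 0.0 + 8.39·4.5·0.8972·0.7646 = 25.899 kPa
Denominator = 18.2·4.5·sin18.7°·cos18.7° = 18.2·4.5·0.3206·0.9472 = 24.872 kPa
FS = 25.899 / 24.872 = 1.041

FS = 1.04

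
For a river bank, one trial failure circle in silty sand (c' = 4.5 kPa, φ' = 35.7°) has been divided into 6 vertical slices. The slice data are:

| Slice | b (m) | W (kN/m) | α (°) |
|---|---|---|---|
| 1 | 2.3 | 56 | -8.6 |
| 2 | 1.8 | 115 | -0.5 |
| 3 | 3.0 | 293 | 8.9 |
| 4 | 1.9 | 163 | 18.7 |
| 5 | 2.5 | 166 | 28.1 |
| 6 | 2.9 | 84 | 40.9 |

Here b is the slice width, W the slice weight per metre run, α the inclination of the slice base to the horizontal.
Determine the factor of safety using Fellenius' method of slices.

FS = 3.00

Ordinary method of slices: FS = Σ[c'·Δl_i + (W_i cosα_i)·tanφ'] / Σ W_i sinα_i, with Δl_i = b_i / cosα_i.
Slice 1: Δl = 2.3/cos(-8.6°) = 2.326 m; N'_1 = 56·cos(-8.6°) = 55.4; c'Δl = 10.47; W sinα = -8.4
Slice 2: Δl = 1.8/cos(-0.5°) = 1.800 m; N'_2 = 115·cos(-0.5°) = 115.0; c'Δl = 8.10; W sinα = -1.0
Slice 3: Δl = 3.0/cos8.9° = 3.037 m; N'_3 = 293·cos8.9° = 289.5; c'Δl = 13.66; W sinα = 45.3
Slice 4: Δl = 1.9/cos18.7° = 2.006 m; N'_4 = 163·cos18.7° = 154.4; c'Δl = 9.03; W sinα = 52.3
Slice 5: Δl = 2.5/cos28.1° = 2.834 m; N'_5 = 166·cos28.1° = 146.4; c'Δl = 12.75; W sinα = 78.2
Slice 6: Δl = 2.9/cos40.9° = 3.837 m; N'_6 = 84·cos40.9° = 63.5; c'Δl = 17.27; W sinα = 55.0
Σc'Δl = 71.3 kN/m; ΣN' = 824.2 kN/m; ΣW sinα = 221.4 kN/m
Resisting = 71.3 + 824.2·tan35.7° = 71.3 + 592.2 = 663.5 kN/m
FS = 663.5 / 221.4 = 2.997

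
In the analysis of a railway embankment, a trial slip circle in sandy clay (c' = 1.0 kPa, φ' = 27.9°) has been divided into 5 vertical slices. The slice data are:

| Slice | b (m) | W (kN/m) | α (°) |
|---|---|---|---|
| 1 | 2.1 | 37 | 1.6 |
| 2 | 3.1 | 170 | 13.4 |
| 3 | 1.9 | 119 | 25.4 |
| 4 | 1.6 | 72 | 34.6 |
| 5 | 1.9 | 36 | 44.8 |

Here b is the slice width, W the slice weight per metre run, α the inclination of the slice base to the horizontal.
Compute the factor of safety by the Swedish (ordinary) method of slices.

FS = 1.40

Ordinary method of slices: FS = Σ[c'·Δl_i + (W_i cosα_i)·tanφ'] / Σ W_i sinα_i, with Δl_i = b_i / cosα_i.
Slice 1: Δl = 2.1/cos1.6° = 2.101 m; N'_1 = 37·cos1.6° = 37.0; c'Δl = 2.10; W sinα = 1.0
Slice 2: Δl = 3.1/cos13.4° = 3.187 m; N'_2 = 170·cos13.4° = 165.4; c'Δl = 3.19; W sinα = 39.4
Slice 3: Δl = 1.9/cos25.4° = 2.103 m; N'_3 = 119·cos25.4° = 107.5; c'Δl = 2.10; W sinα = 51.0
Slice 4: Δl = 1.6/cos34.6° = 1.944 m; N'_4 = 72·cos34.6° = 59.3; c'Δl = 1.94; W sinα = 40.9
Slice 5: Δl = 1.9/cos44.8° = 2.678 m; N'_5 = 36·cos44.8° = 25.5; c'Δl = 2.68; W sinα = 25.4
Σc'Δl = 12.0 kN/m; ΣN' = 394.7 kN/m; ΣW sinα = 157.7 kN/m
Resisting = 12.0 + 394.7·tan27.9° = 12.0 + 209.0 = 221.0 kN/m
FS = 221.0 / 157.7 = 1.401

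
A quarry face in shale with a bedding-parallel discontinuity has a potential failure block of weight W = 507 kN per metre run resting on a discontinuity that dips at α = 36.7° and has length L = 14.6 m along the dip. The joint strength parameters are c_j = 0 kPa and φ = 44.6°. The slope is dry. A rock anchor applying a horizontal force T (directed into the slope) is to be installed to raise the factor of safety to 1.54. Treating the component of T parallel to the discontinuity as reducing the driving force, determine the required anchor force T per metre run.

Resolving forces along and normal to the sliding plane, with the horizontal anchor force T adding T·sinα to the effective normal force and T·cosα acting up the plane against the driving force:
FS = [c_jL + (W cosα + T sinα) tanφ] / [W sinα − T cosα]
Without the anchor: N' = 406.5 kN/m, driving T_d = 303.0 kN/m, resisting R = 0·14.6 + 406.5·tan44.6° = 400.9 kN/m, FS = 1.32.
Setting FS = 1.54 and solving for T:
1.54·(303.0 − T cos36.7°) = 400.9 + T sin36.7°·tan44.6°
T·(sin36.7°·tan44.6° + 1.54·cos36.7°) = 1.54·303.0 − 400.9
T·(0.5976·0.9861 + 1.54·0.8018) = 466.6 − 400.9 = 65.8
T·1.8241 = 65.8
T = 36.0 kN/m

T = 36 kN/m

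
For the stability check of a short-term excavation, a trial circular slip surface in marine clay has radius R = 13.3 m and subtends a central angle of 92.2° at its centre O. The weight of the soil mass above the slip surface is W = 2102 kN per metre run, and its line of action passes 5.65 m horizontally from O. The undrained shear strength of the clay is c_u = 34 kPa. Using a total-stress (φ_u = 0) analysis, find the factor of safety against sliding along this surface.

FS = 0.81

Taking moments about the centre O, the resisting moment is provided by the undrained shear strength acting along the arc:
Arc length L_a = R·θ = 13.3·(92.2°·π/180) = 13.3·1.6092 = 21.40 m
M_R = c_u·L_a·R = 34·21.40·13.3 = 9678.1 kN·m/m
M_D = W·d = 2102·5.65 = 11876.3 kN·m/m
FS = M_R / M_D = 9678.1 / 11876.3 = 0.815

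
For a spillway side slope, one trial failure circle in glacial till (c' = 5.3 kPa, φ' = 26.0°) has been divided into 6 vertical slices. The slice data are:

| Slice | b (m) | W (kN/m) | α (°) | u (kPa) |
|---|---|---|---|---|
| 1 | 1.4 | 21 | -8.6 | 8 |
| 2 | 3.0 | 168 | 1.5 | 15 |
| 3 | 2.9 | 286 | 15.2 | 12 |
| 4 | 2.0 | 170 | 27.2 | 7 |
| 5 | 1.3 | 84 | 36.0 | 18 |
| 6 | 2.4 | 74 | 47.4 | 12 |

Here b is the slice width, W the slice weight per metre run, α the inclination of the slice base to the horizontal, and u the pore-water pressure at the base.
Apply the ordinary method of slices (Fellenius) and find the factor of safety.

Ordinary method of slices: FS = Σ[c'·Δl_i + (W_i cosα_i − u_i·Δl_i)·tanφ'] / Σ W_i sinα_i, with Δl_i = b_i / cosα_i.
Slice 1: Δl = 1.4/cos(-8.6°) = 1.416 m; N'_1 = 21·cos(-8.6°) − 8·1.416 = 9.4; c'Δl = 7.50; W sinα = -3.1
Slice 2: Δl = 3.0/cos1.5° = 3.001 m; N'_2 = 168·cos1.5° − 15·3.001 = 122.9; c'Δl = 15.91; W sinα = 4.4
Slice 3: Δl = 2.9/cos15.2° = 3.005 m; N'_3 = 286·cos15.2° − 12·3.005 = 239.9; c'Δl = 15.93; W sinα = 75.0
Slice 4: Δl = 2.0/cos27.2° = 2.249 m; N'_4 = 170·cos27.2° − 7·2.249 = 135.5; c'Δl = 11.92; W sinα = 77.7
Slice 5: Δl = 1.3/cos36.0° = 1.607 m; N'_5 = 84·cos36.0° − 18·1.607 = 39.0; c'Δl = 8.52; W sinα = 49.4
Slice 6: Δl = 2.4/cos47.4° = 3.546 m; N'_6 = 74·cos47.4° − 12·3.546 = 7.5; c'Δl = 18.79; W sinα = 54.5
Σc'Δl = 78.6 kN/m; ΣN' = 554.3 kN/m; ΣW sinα = 257.8 kN/m
Resisting = 78.6 + 554.3·tan26.0° = 78.6 + 270.4 = 348.9 kN/m
FS = 348.9 / 257.8 = 1.354

FS = 1.35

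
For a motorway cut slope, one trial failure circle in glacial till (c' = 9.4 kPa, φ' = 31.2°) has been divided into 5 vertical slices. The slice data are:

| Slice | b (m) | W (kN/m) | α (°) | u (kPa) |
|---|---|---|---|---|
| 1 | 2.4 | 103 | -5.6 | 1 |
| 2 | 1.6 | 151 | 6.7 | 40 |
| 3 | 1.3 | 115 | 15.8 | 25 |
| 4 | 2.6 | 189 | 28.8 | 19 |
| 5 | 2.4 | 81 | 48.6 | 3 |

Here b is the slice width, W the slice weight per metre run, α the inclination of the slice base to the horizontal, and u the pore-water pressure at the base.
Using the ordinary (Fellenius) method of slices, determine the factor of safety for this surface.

Ordinary method of slices: FS = Σ[c'·Δl_i + (W_i cosα_i − u_i·Δl_i)·tanφ'] / Σ W_i sinα_i, with Δl_i = b_i / cosα_i.
Slice 1: Δl = 2.4/cos(-5.6°) = 2.412 m; N'_1 = 103·cos(-5.6°) − 1·2.412 = 100.1; c'Δl = 22.67; W sinα = -10.1
Slice 2: Δl = 1.6/cos6.7° = 1.611 m; N'_2 = 151·cos6.7° − 40·1.611 = 85.5; c'Δl = 15.14; W sinα = 17.6
Slice 3: Δl = 1.3/cos15.8° = 1.351 m; N'_3 = 115·cos15.8° − 25·1.351 = 76.9; c'Δl = 12.70; W sinα = 31.3
Slice 4: Δl = 2.6/cos28.8° = 2.967 m; N'_4 = 189·cos28.8° − 19·2.967 = 109.2; c'Δl = 27.89; W sinα = 91.1
Slice 5: Δl = 2.4/cos48.6° = 3.629 m; N'_5 = 81·cos48.6° − 3·3.629 = 42.7; c'Δl = 34.11; W sinα = 60.8
Σc'Δl = 112.5 kN/m; ΣN' = 414.4 kN/m; ΣW sinα = 190.7 kN/m
Resisting = 112.5 + 414.4·tan31.2° = 112.5 + 251.0 = 363.5 kN/m
FS = 363.5 / 190.7 = 1.906

FS = 1.91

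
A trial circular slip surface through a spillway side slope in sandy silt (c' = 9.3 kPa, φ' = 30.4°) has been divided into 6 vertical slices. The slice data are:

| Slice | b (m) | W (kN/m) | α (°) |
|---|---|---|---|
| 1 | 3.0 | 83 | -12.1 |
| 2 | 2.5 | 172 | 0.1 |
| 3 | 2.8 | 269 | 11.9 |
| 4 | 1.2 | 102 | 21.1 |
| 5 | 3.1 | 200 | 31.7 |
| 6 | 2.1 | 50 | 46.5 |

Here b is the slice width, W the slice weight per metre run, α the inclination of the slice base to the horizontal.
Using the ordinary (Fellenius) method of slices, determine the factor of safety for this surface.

FS = 2.92

Ordinary method of slices: FS = Σ[c'·Δl_i + (W_i cosα_i)·tanφ'] / Σ W_i sinα_i, with Δl_i = b_i / cosα_i.
Slice 1: Δl = 3.0/cos(-12.1°) = 3.068 m; N'_1 = 83·cos(-12.1°) = 81.2; c'Δl = 28.53; W sinα = -17.4
Slice 2: Δl = 2.5/cos0.1° = 2.500 m; N'_2 = 172·cos0.1° = 172.0; c'Δl = 23.25; W sinα = 0.3
Slice 3: Δl = 2.8/cos11.9° = 2.861 m; N'_3 = 269·cos11.9° = 263.2; c'Δl = 26.61; W sinα = 55.5
Slice 4: Δl = 1.2/cos21.1° = 1.286 m; N'_4 = 102·cos21.1° = 95.2; c'Δl = 11.96; W sinα = 36.7
Slice 5: Δl = 3.1/cos31.7° = 3.644 m; N'_5 = 200·cos31.7° = 170.2; c'Δl = 33.89; W sinα = 105.1
Slice 6: Δl = 2.1/cos46.5° = 3.051 m; N'_6 = 50·cos46.5° = 34.4; c'Δl = 28.37; W sinα = 36.3
Σc'Δl = 152.6 kN/m; ΣN' = 816.1 kN/m; ΣW sinα = 216.5 kN/m
Resisting = 152.6 + 816.1·tan30.4° = 152.6 + 478.8 = 631.4 kN/m
FS = 631.4 / 216.5 = 2.917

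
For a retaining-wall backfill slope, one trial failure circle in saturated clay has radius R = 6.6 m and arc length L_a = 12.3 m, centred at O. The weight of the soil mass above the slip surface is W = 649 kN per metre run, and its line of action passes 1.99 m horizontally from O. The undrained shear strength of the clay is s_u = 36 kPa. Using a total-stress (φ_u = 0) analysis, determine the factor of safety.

FS = 2.26

Taking moments about the centre O, the resisting moment is provided by the undrained shear strength acting along the arc:
M_R = s_u·L_a·R = 36·12.30·6.6 = 2922.5 kN·m/m
M_D = W·d = 649·1.99 = 1291.5 kN·m/m
FS = M_R / M_D = 2922.5 / 1291.5 = 2.263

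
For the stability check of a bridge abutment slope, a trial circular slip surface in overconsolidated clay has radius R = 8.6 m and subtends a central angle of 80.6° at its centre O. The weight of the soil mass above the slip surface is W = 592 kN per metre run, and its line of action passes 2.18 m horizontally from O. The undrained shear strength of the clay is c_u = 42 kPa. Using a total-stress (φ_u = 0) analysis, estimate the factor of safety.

Taking moments about the centre O, the resisting moment is provided by the undrained shear strength acting along the arc:
Arc length L_a = R·θ = 8.6·(80.6°·π/180) = 8.6·1.4067 = 12.10 m
M_R = c_u·L_a·R = 42·12.10·8.6 = 4369.8 kN·m/m
M_D = W·d = 592·2.18 = 1290.6 kN·m/m
FS = M_R / M_D = 4369.8 / 1290.6 = 3.386

FS = 3.39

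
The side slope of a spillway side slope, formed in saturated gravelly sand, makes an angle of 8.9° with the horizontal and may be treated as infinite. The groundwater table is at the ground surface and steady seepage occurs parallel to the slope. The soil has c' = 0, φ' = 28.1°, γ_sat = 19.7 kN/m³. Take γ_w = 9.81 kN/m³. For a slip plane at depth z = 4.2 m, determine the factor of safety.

FS = 1.71

With seepage parallel to the slope and the water table at the surface, the effective normal stress on the slip plane uses the buoyant unit weight γ' = γ_sat − γ_w while the driving shear stress uses γ_sat:
FS = [c' + γ' z cos²β tanφ'] / [γ_sat z sinβ cosβ]
(For c' = 0 this reduces to FS = (γ'/γ_sat)·tanφ'/tanβ.)
γ' = 19.7 − 9.81 = 9.89 kN/m³
Numerator = 0.0 + 9.89·4.2·cos²8.9°·tan28.1° = 0.0 + 9.89·4.2·0.9761·0.5340 = 21.648 kPa
Denominator = 19.7·4.2·sin8.9°·cos8.9° = 19.7·4.2·0.1547·0.9880 = 12.647 kPa
FS = 21.648 / 12.647 = 1.712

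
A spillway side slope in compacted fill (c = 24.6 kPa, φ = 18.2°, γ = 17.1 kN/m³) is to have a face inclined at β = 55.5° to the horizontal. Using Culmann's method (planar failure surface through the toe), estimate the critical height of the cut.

H_c = 22.03 m

Culmann's analysis gives the critical failure plane at α_cr = (β + φ)/2 = (55.5 + 18.2)/2 = 36.9°, and the critical height
H_c = (4c/γ) · sinβ cosφ / [1 − cos(β − φ)]
    = (4·24.6/17.1) · sin55.5°·cos18.2° / [1 − cos(37.3°)]
    = 5.754 · 0.8241·0.9500 / [1 − 0.7955]
    = 5.754 · 0.7829 / 0.2045
    = 22.03 m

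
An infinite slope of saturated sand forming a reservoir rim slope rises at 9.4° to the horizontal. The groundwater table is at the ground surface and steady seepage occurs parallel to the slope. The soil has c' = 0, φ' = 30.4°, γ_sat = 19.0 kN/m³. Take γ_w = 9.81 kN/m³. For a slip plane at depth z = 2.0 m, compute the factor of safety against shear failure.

With seepage parallel to the slope and the water table at the surface, the effective normal stress on the slip plane uses the buoyant unit weight γ' = γ_sat − γ_w while the driving shear stress uses γ_sat:
FS = [c' + γ' z cos²β tanφ'] / [γ_sat z sinβ cosβ]
(For c' = 0 this reduces to FS = (γ'/γ_sat)·tanφ'/tanβ.)
γ' = 19.0 − 9.81 = 9.19 kN/m³
Numerator = 0.0 + 9.19·2.0·cos²9.4°·tan30.4° = 0.0 + 9.19·2.0·0.9733·0.5867 = 10.496 kPa
Denominator = 19.0·2.0·sin9.4°·cos9.4° = 19.0·2.0·0.1633·0.9866 = 6.123 kPa
FS = 10.496 / 6.123 = 1.714

FS = 1.71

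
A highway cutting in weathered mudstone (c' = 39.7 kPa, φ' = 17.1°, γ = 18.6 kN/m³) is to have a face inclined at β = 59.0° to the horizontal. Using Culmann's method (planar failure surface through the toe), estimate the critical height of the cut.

Culmann's analysis gives the critical failure plane at α_cr = (β + φ')/2 = (59.0 + 17.1)/2 = 38.0°, and the critical height
H_c = (4c'/γ) · sinβ cosφ' / [1 − cos(β − φ')]
    = (4·39.7/18.6) · sin59.0°·cos17.1° / [1 − cos(41.9°)]
    = 8.538 · 0.8572·0.9558 / [1 − 0.7443]
    = 8.538 · 0.8193 / 0.2557
    = 27.36 m

H_c = 27.36 m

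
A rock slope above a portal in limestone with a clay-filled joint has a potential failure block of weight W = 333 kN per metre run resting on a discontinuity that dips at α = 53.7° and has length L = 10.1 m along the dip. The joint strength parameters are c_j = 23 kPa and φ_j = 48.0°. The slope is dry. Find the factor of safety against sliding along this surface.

FS = 1.68

Resolving the block weight along and normal to the plane and applying the Mohr–Coulomb strength on the joint:
N' = W cosα = 333·cos53.7° = 197.1 kN/m
Driving force T = W sinα = 333·sin53.7° = 268.4 kN/m
Resisting force R = c_j·L + N'·tanφ_j = 23·10.1 + 197.1·tan48.0° = 232.3 + 218.9 = 451.2 kN/m
FS = R / T = 451.2 / 268.4 = 1.681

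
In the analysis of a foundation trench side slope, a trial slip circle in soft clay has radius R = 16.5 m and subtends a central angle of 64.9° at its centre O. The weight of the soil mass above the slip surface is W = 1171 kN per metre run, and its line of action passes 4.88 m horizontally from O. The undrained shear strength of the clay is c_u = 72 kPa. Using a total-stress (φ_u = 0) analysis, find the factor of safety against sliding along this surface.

Taking moments about the centre O, the resisting moment is provided by the undrained shear strength acting along the arc:
Arc length L_a = R·θ = 16.5·(64.9°·π/180) = 16.5·1.1327 = 18.69 m
M_R = c_u·L_a·R = 72·18.69·16.5 = 22203.6 kN·m/m
M_D = W·d = 1171·4.88 = 5714.5 kN·m/m
FS = M_R / M_D = 22203.6 / 5714.5 = 3.885

FS = 3.89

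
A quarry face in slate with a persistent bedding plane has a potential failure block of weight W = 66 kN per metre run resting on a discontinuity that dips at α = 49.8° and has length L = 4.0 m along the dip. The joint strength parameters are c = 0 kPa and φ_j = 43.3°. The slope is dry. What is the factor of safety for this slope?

Resolving the block weight along and normal to the plane and applying the Mohr–Coulomb strength on the joint:
N' = W cosα = 66·cos49.8° = 42.6 kN/m
Driving force T = W sinα = 66·sin49.8° = 50.4 kN/m
Resisting force R = c·L + N'·tanφ_j = 0·4.0 + 42.6·tan43.3° = 0.0 + 40.1 = 40.1 kN/m
FS = R / T = 40.1 / 50.4 = 0.796

FS = 0.80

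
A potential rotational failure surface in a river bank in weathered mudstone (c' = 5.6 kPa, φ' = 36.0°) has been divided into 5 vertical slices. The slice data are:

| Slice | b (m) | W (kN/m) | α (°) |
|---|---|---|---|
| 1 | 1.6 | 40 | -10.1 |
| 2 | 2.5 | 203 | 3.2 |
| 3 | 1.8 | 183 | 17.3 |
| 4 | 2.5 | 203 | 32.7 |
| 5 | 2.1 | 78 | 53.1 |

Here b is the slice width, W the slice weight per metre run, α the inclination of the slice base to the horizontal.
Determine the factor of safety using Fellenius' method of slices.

Ordinary method of slices: FS = Σ[c'·Δl_i + (W_i cosα_i)·tanφ'] / Σ W_i sinα_i, with Δl_i = b_i / cosα_i.
Slice 1: Δl = 1.6/cos(-10.1°) = 1.625 m; N'_1 = 40·cos(-10.1°) = 39.4; c'Δl = 9.10; W sinα = -7.0
Slice 2: Δl = 2.5/cos3.2° = 2.504 m; N'_2 = 203·cos3.2° = 202.7; c'Δl = 14.02; W sinα = 11.3
Slice 3: Δl = 1.8/cos17.3° = 1.885 m; N'_3 = 183·cos17.3° = 174.7; c'Δl = 10.56; W sinα = 54.4
Slice 4: Δl = 2.5/cos32.7° = 2.971 m; N'_4 = 203·cos32.7° = 170.8; c'Δl = 16.64; W sinα = 109.7
Slice 5: Δl = 2.1/cos53.1° = 3.498 m; N'_5 = 78·cos53.1° = 46.8; c'Δl = 19.59; W sinα = 62.4
Σc'Δl = 69.9 kN/m; ΣN' = 634.4 kN/m; ΣW sinα = 230.8 kN/m
Resisting = 69.9 + 634.4·tan36.0° = 69.9 + 461.0 = 530.9 kN/m
FS = 530.9 / 230.8 = 2.300

FS = 2.30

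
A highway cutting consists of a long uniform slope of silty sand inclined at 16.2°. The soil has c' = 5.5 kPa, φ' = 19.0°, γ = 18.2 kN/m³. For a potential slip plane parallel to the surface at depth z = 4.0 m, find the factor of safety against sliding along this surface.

For an infinite slope with a slip plane parallel to the surface (no pore pressure): FS = [c' + γz cos²β tanφ'] / [γz sinβ cosβ].
γz = 18.2·4.0 = 72.80 kN/m²
Numerator = 5.5 + 72.80·cos²16.2°·tan19.0° = 5.5 + 72.80·0.9222·0.3443 = 28.616 kPa
Denominator = 72.80·sin16.2°·cos16.2° = 72.80·0.2790·0.9603 = 19.504 kPa
FS = 28.616 / 19.504 = 1.467

FS = 1.47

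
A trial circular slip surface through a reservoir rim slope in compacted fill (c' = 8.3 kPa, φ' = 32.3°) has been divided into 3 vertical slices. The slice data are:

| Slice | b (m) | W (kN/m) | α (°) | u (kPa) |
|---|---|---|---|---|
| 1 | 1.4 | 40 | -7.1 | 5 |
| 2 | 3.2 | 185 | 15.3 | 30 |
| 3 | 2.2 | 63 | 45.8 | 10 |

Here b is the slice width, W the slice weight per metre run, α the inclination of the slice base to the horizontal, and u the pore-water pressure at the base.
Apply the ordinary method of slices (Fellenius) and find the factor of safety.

Ordinary method of slices: FS = Σ[c'·Δl_i + (W_i cosα_i − u_i·Δl_i)·tanφ'] / Σ W_i sinα_i, with Δl_i = b_i / cosα_i.
Slice 1: Δl = 1.4/cos(-7.1°) = 1.411 m; N'_1 = 40·cos(-7.1°) − 5·1.411 = 32.6; c'Δl = 11.71; W sinα = -4.9
Slice 2: Δl = 3.2/cos15.3° = 3.318 m; N'_2 = 185·cos15.3° − 30·3.318 = 78.9; c'Δl = 27.54; W sinα = 48.8
Slice 3: Δl = 2.2/cos45.8° = 3.156 m; N'_3 = 63·cos45.8° − 10·3.156 = 12.4; c'Δl = 26.19; W sinα = 45.2
Σc'Δl = 65.4 kN/m; ΣN' = 123.9 kN/m; ΣW sinα = 89.0 kN/m
Resisting = 65.4 + 123.9·tan32.3° = 65.4 + 78.3 = 143.8 kN/m
FS = 143.8 / 89.0 = 1.615

FS = 1.61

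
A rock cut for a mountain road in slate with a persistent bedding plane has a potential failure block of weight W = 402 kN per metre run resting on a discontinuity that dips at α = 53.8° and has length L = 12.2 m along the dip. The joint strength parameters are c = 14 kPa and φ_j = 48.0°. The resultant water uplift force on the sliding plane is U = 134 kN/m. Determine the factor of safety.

Resolving the block weight along and normal to the plane and applying the Mohr–Coulomb strength on the joint:
N' = W cosα − U = 402·cos53.8° − 134 = 103.4 kN/m
Driving force T = W sinα = 402·sin53.8° = 324.4 kN/m
Resisting force R = c·L + N'·tanφ_j = 14·12.2 + 103.4·tan48.0° = 170.8 + 114.9 = 285.7 kN/m
FS = R / T = 285.7 / 324.4 = 0.881

FS = 0.88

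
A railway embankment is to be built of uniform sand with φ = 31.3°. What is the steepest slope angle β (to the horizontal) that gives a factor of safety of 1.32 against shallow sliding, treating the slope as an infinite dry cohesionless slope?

β = 24.7°

For an infinite dry cohesionless slope FS = tanφ/tanβ, so tanβ = tanφ / FS.
tanβ = tan31.3° / 1.32 = 0.6080 / 1.32 = 0.4606
β = arctan(0.4606) = 24.73°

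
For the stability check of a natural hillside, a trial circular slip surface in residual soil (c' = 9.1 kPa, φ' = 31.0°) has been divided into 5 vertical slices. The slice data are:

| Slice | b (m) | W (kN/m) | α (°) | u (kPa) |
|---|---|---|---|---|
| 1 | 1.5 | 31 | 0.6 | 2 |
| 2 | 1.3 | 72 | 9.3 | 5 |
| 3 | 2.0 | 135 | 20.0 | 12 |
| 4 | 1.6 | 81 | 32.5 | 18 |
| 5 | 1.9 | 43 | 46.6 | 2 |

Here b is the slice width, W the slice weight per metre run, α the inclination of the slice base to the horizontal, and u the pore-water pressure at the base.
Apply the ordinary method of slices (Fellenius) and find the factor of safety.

Ordinary method of slices: FS = Σ[c'·Δl_i + (W_i cosα_i − u_i·Δl_i)·tanφ'] / Σ W_i sinα_i, with Δl_i = b_i / cosα_i.
Slice 1: Δl = 1.5/cos0.6° = 1.500 m; N'_1 = 31·cos0.6° − 2·1.500 = 28.0; c'Δl = 13.65; W sinα = 0.3
Slice 2: Δl = 1.3/cos9.3° = 1.317 m; N'_2 = 72·cos9.3° − 5·1.317 = 64.5; c'Δl = 11.99; W sinα = 11.6
Slice 3: Δl = 2.0/cos20.0° = 2.128 m; N'_3 = 135·cos20.0° − 12·2.128 = 101.3; c'Δl = 19.37; W sinα = 46.2
Slice 4: Δl = 1.6/cos32.5° = 1.897 m; N'_4 = 81·cos32.5° − 18·1.897 = 34.2; c'Δl = 17.26; W sinα = 43.5
Slice 5: Δl = 1.9/cos46.6° = 2.765 m; N'_5 = 43·cos46.6° − 2·2.765 = 24.0; c'Δl = 25.16; W sinα = 31.2
Σc'Δl = 87.4 kN/m; ΣN' = 252.0 kN/m; ΣW sinα = 132.9 kN/m
Resisting = 87.4 + 252.0·tan31.0° = 87.4 + 151.4 = 238.8 kN/m
FS = 238.8 / 132.9 = 1.797

FS = 1.80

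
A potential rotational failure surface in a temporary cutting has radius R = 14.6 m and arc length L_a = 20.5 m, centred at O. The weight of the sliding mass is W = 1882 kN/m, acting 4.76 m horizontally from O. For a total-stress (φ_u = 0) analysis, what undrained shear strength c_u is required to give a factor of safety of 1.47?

FS = c_u·L_a·R / (W·d), so c_u = FS·W·d / (L_a·R).
c_u = 1.47·1882·4.76 / (20.50·14.6) = 13168.7 / 299.30 = 44.00 kPa

c_u = 44.0 kPa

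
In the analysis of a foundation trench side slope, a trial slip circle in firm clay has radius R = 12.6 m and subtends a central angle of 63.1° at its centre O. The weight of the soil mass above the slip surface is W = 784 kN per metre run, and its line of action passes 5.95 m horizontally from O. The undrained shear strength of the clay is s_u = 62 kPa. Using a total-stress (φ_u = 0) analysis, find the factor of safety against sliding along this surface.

FS = 2.32

Taking moments about the centre O, the resisting moment is provided by the undrained shear strength acting along the arc:
Arc length L_a = R·θ = 12.6·(63.1°·π/180) = 12.6·1.1013 = 13.88 m
M_R = s_u·L_a·R = 62·13.88·12.6 = 10840.3 kN·m/m
M_D = W·d = 784·5.95 = 4664.8 kN·m/m
FS = M_R / M_D = 10840.3 / 4664.8 = 2.324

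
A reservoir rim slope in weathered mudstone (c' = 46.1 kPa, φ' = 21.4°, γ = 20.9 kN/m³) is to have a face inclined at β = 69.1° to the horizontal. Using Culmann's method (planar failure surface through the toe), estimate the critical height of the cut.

H_c = 23.47 m

Culmann's analysis gives the critical failure plane at α_cr = (β + φ')/2 = (69.1 + 21.4)/2 = 45.2°, and the critical height
H_c = (4c'/γ) · sinβ cosφ' / [1 − cos(β − φ')]
    = (4·46.1/20.9) · sin69.1°·cos21.4° / [1 − cos(47.7°)]
    = 8.823 · 0.9342·0.9311 / [1 − 0.6730]
    = 8.823 · 0.8698 / 0.3270
    = 23.47 m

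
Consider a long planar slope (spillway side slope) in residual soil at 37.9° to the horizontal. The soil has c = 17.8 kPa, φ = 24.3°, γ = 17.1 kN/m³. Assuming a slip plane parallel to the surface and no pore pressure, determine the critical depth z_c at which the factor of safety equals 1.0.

Setting FS = 1.00 in FS = [c + γz cos²β tanφ] / [γz sinβ cosβ] and solving for z:
z = c / [γ cosβ (FS·sinβ − cosβ·tanφ)]
  = 17.8 / [17.1·cos37.9°·(1.00·sin37.9° − cos37.9°·tan24.3°)]
  = 17.8 / [17.1·0.7891·(1.00·0.6143 − 0.7891·0.4515)]
  = 17.8 / 3.4813 = 5.113 m

z_c = 5.11 m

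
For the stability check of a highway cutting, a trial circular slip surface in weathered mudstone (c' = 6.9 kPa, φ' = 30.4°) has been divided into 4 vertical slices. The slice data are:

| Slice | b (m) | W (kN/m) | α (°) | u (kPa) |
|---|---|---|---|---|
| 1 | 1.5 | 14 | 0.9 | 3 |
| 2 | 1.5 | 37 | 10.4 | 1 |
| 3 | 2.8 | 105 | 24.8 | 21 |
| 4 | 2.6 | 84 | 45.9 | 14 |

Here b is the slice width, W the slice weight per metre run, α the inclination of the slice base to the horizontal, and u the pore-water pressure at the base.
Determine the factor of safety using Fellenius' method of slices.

Ordinary method of slices: FS = Σ[c'·Δl_i + (W_i cosα_i − u_i·Δl_i)·tanφ'] / Σ W_i sinα_i, with Δl_i = b_i / cosα_i.
Slice 1: Δl = 1.5/cos0.9° = 1.500 m; N'_1 = 14·cos0.9° − 3·1.500 = 9.5; c'Δl = 10.35; W sinα = 0.2
Slice 2: Δl = 1.5/cos10.4° = 1.525 m; N'_2 = 37·cos10.4° − 1·1.525 = 34.9; c'Δl = 10.52; W sinα = 6.7
Slice 3: Δl = 2.8/cos24.8° = 3.084 m; N'_3 = 105·cos24.8° − 21·3.084 = 30.5; c'Δl = 21.28; W sinα = 44.0
Slice 4: Δl = 2.6/cos45.9° = 3.736 m; N'_4 = 84·cos45.9° − 14·3.736 = 6.2; c'Δl = 25.78; W sinα = 60.3
Σc'Δl = 67.9 kN/m; ΣN' = 81.1 kN/m; ΣW sinα = 111.3 kN/m
Resisting = 67.9 + 81.1·tan30.4° = 67.9 + 47.6 = 115.5 kN/m
FS = 115.5 / 111.3 = 1.038

FS = 1.04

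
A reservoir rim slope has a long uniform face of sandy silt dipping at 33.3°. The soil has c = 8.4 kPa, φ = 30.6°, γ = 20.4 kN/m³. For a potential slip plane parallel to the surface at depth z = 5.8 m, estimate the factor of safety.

For an infinite slope with a slip plane parallel to the surface (no pore pressure): FS = [c + γz cos²β tanφ] / [γz sinβ cosβ].
γz = 20.4·5.8 = 118.32 kN/m²
Numerator = 8.4 + 118.32·cos²33.3°·tan30.6° = 8.4 + 118.32·0.6986·0.5914 = 57.282 kPa
Denominator = 118.32·sin33.3°·cos33.3° = 118.32·0.5490·0.8358 = 54.294 kPa
FS = 57.282 / 54.294 = 1.055

FS = 1.06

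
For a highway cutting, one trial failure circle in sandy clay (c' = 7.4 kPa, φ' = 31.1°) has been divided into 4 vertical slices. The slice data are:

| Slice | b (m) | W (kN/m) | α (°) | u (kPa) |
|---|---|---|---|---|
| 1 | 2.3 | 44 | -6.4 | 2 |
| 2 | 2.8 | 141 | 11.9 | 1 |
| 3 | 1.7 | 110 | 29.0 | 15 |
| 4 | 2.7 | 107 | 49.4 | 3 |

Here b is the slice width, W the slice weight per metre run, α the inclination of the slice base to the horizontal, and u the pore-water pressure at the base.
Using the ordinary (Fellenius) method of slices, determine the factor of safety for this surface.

Ordinary method of slices: FS = Σ[c'·Δl_i + (W_i cosα_i − u_i·Δl_i)·tanφ'] / Σ W_i sinα_i, with Δl_i = b_i / cosα_i.
Slice 1: Δl = 2.3/cos(-6.4°) = 2.314 m; N'_1 = 44·cos(-6.4°) − 2·2.314 = 39.1; c'Δl = 17.13; W sinα = -4.9
Slice 2: Δl = 2.8/cos11.9° = 2.861 m; N'_2 = 141·cos11.9° − 1·2.861 = 135.1; c'Δl = 21.18; W sinα = 29.1
Slice 3: Δl = 1.7/cos29.0° = 1.944 m; N'_3 = 110·cos29.0° − 15·1.944 = 67.1; c'Δl = 14.38; W sinα = 53.3
Slice 4: Δl = 2.7/cos49.4° = 4.149 m; N'_4 = 107·cos49.4° − 3·4.149 = 57.2; c'Δl = 30.70; W sinα = 81.2
Σc'Δl = 83.4 kN/m; ΣN' = 298.4 kN/m; ΣW sinα = 158.7 kN/m
Resisting = 83.4 + 298.4·tan31.1° = 83.4 + 180.0 = 263.4 kN/m
FS = 263.4 / 158.7 = 1.659

FS = 1.66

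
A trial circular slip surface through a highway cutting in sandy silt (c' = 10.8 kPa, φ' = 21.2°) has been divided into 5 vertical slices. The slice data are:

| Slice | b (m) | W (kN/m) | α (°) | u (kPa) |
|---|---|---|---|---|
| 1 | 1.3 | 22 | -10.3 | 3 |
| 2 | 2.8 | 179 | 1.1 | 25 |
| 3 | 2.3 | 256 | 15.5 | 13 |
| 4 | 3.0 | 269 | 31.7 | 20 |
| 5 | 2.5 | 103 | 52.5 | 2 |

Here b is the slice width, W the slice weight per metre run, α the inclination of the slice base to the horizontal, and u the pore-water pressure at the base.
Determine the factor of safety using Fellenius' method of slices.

Ordinary method of slices: FS = Σ[c'·Δl_i + (W_i cosα_i − u_i·Δl_i)·tanφ'] / Σ W_i sinα_i, with Δl_i = b_i / cosα_i.
Slice 1: Δl = 1.3/cos(-10.3°) = 1.321 m; N'_1 = 22·cos(-10.3°) − 3·1.321 = 17.7; c'Δl = 14.27; W sinα = -3.9
Slice 2: Δl = 2.8/cos1.1° = 2.801 m; N'_2 = 179·cos1.1° − 25·2.801 = 109.0; c'Δl = 30.25; W sinα = 3.4
Slice 3: Δl = 2.3/cos15.5° = 2.387 m; N'_3 = 256·cos15.5° − 13·2.387 = 215.7; c'Δl = 25.78; W sinα = 68.4
Slice 4: Δl = 3.0/cos31.7° = 3.526 m; N'_4 = 269·cos31.7° − 20·3.526 = 158.3; c'Δl = 38.08; W sinα = 141.4
Slice 5: Δl = 2.5/cos52.5° = 4.107 m; N'_5 = 103·cos52.5° − 2·4.107 = 54.5; c'Δl = 44.35; W sinα = 81.7
Σc'Δl = 152.7 kN/m; ΣN' = 555.1 kN/m; ΣW sinα = 291.0 kN/m
Resisting = 152.7 + 555.1·tan21.2° = 152.7 + 215.3 = 368.0 kN/m
FS = 368.0 / 291.0 = 1.265

FS = 1.26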